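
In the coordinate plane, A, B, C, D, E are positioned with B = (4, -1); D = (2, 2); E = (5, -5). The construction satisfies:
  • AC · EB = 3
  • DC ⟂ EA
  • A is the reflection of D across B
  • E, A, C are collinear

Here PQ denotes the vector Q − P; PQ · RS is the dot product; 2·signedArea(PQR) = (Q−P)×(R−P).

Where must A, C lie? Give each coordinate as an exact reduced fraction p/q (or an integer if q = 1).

1. A_x = 6  [A is the reflection of D across B]
2. A_y = -4  [A is the reflection of D across B]
   → A = (6, -4)
3. C_x = 7  [E, A, C are collinear ∩ DC ⟂ EA]
4. C_y = -3  [E, A, C are collinear ∩ DC ⟂ EA]
   → C = (7, -3)

A = (6, -4)
C = (7, -3)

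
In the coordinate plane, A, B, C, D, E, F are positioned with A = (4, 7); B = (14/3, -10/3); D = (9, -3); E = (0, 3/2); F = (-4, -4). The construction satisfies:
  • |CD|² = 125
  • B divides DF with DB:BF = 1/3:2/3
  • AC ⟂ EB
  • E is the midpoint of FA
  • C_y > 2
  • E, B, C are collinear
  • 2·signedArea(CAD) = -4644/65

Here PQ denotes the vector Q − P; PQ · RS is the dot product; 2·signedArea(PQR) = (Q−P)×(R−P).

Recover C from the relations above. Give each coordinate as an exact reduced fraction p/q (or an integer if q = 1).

C = (-266/325, 763/325)

1. C_x = -266/325  [E, B, C are collinear ∩ AC ⟂ EB]
2. C_y = 763/325  [E, B, C are collinear ∩ AC ⟂ EB]
   → C = (-266/325, 763/325)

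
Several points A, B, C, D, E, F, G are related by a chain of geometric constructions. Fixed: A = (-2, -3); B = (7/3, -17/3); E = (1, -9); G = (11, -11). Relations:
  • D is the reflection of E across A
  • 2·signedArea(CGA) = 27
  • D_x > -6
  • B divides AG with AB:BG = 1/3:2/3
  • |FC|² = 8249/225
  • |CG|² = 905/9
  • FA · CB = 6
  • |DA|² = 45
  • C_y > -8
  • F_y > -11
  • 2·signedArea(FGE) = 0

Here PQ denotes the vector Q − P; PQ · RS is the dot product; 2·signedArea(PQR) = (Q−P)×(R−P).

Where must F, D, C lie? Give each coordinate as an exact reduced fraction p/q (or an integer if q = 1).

C = (5/3, -22/3)
D = (-5, 3)
F = (7, -51/5)

1. D_x = -5  [D is the reflection of E across A]
2. D_y = 3  [D is the reflection of E across A]
   → D = (-5, 3)
3. C_x = 5/3  [line -8·x + -13·y + -82 = 0 ∩ |CG|² = 905/9]
4. C_y = -22/3  [line -8·x + -13·y + -82 = 0 ∩ |CG|² = 905/9]
   → C = (5/3, -22/3)
5. F_x = 7  [2·signedArea(FGE) = 0 ∩ FA · CB = 6]
6. F_y = -51/5  [2·signedArea(FGE) = 0 ∩ FA · CB = 6]
   → F = (7, -51/5)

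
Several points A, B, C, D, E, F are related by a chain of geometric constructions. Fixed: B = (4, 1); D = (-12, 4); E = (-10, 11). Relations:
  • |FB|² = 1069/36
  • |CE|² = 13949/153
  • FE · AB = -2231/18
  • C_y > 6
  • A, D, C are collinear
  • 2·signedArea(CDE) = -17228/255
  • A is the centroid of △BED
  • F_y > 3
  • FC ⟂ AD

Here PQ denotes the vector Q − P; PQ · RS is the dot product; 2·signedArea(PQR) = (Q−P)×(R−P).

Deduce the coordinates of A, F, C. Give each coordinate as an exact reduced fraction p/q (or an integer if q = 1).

1. A_x = -6  [A is the centroid of △BED]
2. A_y = 16/3  [A is the centroid of △BED]
   → A = (-6, 16/3)
3. F_x = -1  [line -10·x + 13/3·y + -427/18 = 0 ∩ |FB|² = 1069/36]
4. F_y = 19/6  [line -10·x + 13/3·y + -427/18 = 0 ∩ |FB|² = 1069/36]
   → F = (-1, 19/6)
5. C_x = -144/85  [A, D, C are collinear ∩ FC ⟂ AD]
6. C_y = 1604/255  [A, D, C are collinear ∩ FC ⟂ AD]
   → C = (-144/85, 1604/255)

A = (-6, 16/3)
C = (-144/85, 1604/255)
F = (-1, 19/6)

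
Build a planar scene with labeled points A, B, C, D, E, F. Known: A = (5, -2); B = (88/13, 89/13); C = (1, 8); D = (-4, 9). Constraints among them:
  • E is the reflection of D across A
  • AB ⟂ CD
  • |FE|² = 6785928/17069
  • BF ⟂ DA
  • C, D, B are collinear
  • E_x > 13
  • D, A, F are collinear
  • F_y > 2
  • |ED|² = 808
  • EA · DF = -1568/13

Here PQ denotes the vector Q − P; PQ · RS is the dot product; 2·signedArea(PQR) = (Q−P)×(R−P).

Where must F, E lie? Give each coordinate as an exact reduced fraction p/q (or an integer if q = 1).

E = (14, -13)
F = (1804/1313, 3193/1313)

1. F_x = 1804/1313  [D, A, F are collinear ∩ BF ⟂ DA]
2. F_y = 3193/1313  [D, A, F are collinear ∩ BF ⟂ DA]
   → F = (1804/1313, 3193/1313)
3. E_x = 14  [E is the reflection of D across A]
4. E_y = -13  [E is the reflection of D across A]
   → E = (14, -13)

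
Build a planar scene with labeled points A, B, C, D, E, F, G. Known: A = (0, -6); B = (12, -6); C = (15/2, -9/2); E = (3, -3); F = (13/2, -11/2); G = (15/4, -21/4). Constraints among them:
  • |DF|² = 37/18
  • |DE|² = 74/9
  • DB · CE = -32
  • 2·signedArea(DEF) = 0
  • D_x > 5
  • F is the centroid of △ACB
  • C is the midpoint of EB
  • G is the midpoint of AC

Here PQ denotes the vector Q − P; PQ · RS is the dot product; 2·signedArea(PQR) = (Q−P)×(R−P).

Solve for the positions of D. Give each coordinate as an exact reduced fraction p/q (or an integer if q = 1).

1. D_x = 16/3  [2·signedArea(DEF) = 0 ∩ DB · CE = -32]
2. D_y = -14/3  [2·signedArea(DEF) = 0 ∩ DB · CE = -32]
   → D = (16/3, -14/3)

D = (16/3, -14/3)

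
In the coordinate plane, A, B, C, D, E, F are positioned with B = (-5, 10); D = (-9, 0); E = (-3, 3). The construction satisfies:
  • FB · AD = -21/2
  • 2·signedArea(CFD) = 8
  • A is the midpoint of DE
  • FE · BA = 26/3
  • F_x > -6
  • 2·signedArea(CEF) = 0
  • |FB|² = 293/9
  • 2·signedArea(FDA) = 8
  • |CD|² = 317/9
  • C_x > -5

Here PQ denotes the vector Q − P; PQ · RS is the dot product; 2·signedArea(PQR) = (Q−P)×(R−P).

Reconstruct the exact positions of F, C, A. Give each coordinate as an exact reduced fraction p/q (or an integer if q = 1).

A = (-6, 3/2)
C = (-13/3, 11/3)
F = (-17/3, 13/3)

1. A_x = -6  [A is the midpoint of DE]
2. A_y = 3/2  [A is the midpoint of DE]
   → A = (-6, 3/2)
3. F_x = -17/3  [FE · BA = 26/3 ∩ 2·signedArea(FDA) = 8]
4. F_y = 13/3  [FE · BA = 26/3 ∩ 2·signedArea(FDA) = 8]
   → F = (-17/3, 13/3)
5. C_x = -13/3  [2·signedArea(CEF) = 0 ∩ 2·signedArea(CFD) = 8]
6. C_y = 11/3  [2·signedArea(CEF) = 0 ∩ 2·signedArea(CFD) = 8]
   → C = (-13/3, 11/3)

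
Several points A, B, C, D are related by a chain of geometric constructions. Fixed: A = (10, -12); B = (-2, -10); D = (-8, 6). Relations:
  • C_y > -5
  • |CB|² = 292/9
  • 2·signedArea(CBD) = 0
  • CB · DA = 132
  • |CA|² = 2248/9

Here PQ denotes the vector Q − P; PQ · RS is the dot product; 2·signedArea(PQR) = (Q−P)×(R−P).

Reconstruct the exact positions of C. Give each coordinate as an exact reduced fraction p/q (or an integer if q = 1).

C = (-4, -14/3)

1. C_x = -4  [2·signedArea(CBD) = 0 ∩ CB · DA = 132]
2. C_y = -14/3  [2·signedArea(CBD) = 0 ∩ CB · DA = 132]
   → C = (-4, -14/3)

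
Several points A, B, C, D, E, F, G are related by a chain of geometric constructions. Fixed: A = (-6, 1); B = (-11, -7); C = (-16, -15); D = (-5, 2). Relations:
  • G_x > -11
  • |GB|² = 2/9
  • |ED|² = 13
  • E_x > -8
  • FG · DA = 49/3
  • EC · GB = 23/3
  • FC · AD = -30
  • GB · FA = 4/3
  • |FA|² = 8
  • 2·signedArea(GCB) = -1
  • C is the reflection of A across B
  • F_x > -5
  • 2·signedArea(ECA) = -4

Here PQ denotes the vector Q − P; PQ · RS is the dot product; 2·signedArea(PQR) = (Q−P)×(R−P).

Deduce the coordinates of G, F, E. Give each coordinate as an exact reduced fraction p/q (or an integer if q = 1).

E = (-7, -1)
F = (-4, 3)
G = (-32/3, -20/3)

1. G_x = -32/3  [line -8·x + 5·y + -52 = 0 ∩ |GB|² = 2/9]
2. G_y = -20/3  [line -8·x + 5·y + -52 = 0 ∩ |GB|² = 2/9]
   → G = (-32/3, -20/3)
3. F_x = -4  [line 1·x + 1·y + 1 = 0 ∩ |FA|² = 8]
4. F_y = 3  [line 1·x + 1·y + 1 = 0 ∩ |FA|² = 8]
   → F = (-4, 3)
5. E_x = -7  [2·signedArea(ECA) = -4 ∩ EC · GB = 23/3]
6. E_y = -1  [2·signedArea(ECA) = -4 ∩ EC · GB = 23/3]
   → E = (-7, -1)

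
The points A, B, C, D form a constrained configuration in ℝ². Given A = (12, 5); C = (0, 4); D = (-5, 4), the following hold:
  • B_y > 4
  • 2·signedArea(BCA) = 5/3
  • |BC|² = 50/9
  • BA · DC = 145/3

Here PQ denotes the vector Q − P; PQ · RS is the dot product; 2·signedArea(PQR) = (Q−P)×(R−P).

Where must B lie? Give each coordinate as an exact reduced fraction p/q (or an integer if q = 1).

1. B_x = 7/3  [BA · DC = 145/3 ∩ 2·signedArea(BCA) = 5/3]
2. B_y = 13/3  [BA · DC = 145/3 ∩ 2·signedArea(BCA) = 5/3]
   → B = (7/3, 13/3)

B = (7/3, 13/3)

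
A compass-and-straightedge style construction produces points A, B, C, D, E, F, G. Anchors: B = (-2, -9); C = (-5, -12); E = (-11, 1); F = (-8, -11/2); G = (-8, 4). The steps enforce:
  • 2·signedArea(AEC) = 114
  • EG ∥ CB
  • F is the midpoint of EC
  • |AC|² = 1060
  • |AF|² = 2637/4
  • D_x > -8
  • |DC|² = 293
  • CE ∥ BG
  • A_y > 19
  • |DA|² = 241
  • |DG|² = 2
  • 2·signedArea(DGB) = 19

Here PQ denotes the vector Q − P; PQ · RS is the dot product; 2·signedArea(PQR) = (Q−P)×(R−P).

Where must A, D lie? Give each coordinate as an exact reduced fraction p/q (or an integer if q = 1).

A = (-11, 20)
D = (-7, 5)

1. A_x = -11  [line 13·x + 6·y + 23 = 0 ∩ |AF|² = 2637/4]
2. A_y = 20  [line 13·x + 6·y + 23 = 0 ∩ |AF|² = 2637/4]
   → A = (-11, 20)
3. D_x = -7  [line 13·x + 6·y + 61 = 0 ∩ |DA|² = 241]
4. D_y = 5  [line 13·x + 6·y + 61 = 0 ∩ |DA|² = 241]
   → D = (-7, 5)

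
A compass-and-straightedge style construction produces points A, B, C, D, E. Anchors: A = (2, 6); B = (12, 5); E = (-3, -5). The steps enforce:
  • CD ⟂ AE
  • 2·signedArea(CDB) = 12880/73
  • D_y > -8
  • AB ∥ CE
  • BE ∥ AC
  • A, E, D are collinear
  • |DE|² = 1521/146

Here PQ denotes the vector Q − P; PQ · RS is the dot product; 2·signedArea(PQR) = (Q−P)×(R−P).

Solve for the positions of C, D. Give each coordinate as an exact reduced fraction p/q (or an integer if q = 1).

C = (-13, -4)
D = (-633/146, -1159/146)

1. C_x = -13  [AB ∥ CE ∩ BE ∥ AC]
2. C_y = -4  [AB ∥ CE ∩ BE ∥ AC]
   → C = (-13, -4)
3. D_x = -633/146  [A, E, D are collinear ∩ CD ⟂ AE]
4. D_y = -1159/146  [A, E, D are collinear ∩ CD ⟂ AE]
   → D = (-633/146, -1159/146)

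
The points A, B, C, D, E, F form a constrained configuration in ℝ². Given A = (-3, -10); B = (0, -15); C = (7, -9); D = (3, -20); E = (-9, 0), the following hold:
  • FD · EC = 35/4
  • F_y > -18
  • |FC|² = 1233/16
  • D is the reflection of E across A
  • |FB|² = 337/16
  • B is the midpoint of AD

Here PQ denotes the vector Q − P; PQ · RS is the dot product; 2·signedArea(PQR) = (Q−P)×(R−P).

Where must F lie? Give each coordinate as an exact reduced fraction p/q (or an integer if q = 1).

F = (4, -69/4)

1. F_x = 4  [line -16·x + 9·y + 877/4 = 0 ∩ |FB|² = 337/16]
2. F_y = -69/4  [line -16·x + 9·y + 877/4 = 0 ∩ |FB|² = 337/16]
   → F = (4, -69/4)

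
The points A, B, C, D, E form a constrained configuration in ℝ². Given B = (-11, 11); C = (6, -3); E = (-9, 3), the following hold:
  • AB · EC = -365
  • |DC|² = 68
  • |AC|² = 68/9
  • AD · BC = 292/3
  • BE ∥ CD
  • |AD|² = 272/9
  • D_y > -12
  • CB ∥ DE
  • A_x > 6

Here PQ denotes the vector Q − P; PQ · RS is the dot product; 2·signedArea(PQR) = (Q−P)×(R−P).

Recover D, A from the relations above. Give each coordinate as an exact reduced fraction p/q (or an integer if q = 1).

1. D_x = 8  [CB ∥ DE ∩ BE ∥ CD]
2. D_y = -11  [CB ∥ DE ∩ BE ∥ CD]
   → D = (8, -11)
3. A_x = 20/3  [AB · EC = -365 ∩ AD · BC = 292/3]
4. A_y = -17/3  [AB · EC = -365 ∩ AD · BC = 292/3]
   → A = (20/3, -17/3)

A = (20/3, -17/3)
D = (8, -11)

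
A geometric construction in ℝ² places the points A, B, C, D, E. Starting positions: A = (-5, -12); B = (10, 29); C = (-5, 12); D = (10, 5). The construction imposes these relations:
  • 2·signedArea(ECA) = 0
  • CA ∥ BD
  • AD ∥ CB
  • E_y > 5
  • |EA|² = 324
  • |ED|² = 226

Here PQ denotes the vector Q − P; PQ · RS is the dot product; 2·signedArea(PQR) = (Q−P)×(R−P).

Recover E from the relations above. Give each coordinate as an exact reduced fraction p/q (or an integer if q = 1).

E = (-5, 6)

1. E_x = -5  [2·signedArea(ECA) = 0]
2. E_y = 6  [|EA|² = 324]
   → E = (-5, 6)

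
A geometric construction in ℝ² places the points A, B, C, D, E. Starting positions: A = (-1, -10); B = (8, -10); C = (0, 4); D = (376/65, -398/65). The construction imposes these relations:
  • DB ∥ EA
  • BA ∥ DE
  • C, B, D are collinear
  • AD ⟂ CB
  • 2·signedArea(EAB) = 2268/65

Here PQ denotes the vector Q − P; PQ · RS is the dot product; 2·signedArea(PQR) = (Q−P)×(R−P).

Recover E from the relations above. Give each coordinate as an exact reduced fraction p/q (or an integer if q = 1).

E = (-209/65, -398/65)

1. E_x = -209/65  [DB ∥ EA ∩ BA ∥ DE]
2. E_y = -398/65  [DB ∥ EA ∩ BA ∥ DE]
   → E = (-209/65, -398/65)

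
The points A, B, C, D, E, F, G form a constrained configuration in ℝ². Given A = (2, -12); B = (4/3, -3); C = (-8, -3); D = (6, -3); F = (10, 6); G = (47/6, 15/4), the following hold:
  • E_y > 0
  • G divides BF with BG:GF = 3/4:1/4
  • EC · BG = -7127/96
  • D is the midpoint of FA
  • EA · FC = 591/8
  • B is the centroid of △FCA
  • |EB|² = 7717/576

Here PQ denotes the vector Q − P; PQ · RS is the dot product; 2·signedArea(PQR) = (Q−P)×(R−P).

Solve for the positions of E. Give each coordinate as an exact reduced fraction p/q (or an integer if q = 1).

1. E_x = -1/12  [EC · BG = -7127/96 ∩ EA · FC = 591/8]
2. E_y = 3/8  [EC · BG = -7127/96 ∩ EA · FC = 591/8]
   → E = (-1/12, 3/8)

E = (-1/12, 3/8)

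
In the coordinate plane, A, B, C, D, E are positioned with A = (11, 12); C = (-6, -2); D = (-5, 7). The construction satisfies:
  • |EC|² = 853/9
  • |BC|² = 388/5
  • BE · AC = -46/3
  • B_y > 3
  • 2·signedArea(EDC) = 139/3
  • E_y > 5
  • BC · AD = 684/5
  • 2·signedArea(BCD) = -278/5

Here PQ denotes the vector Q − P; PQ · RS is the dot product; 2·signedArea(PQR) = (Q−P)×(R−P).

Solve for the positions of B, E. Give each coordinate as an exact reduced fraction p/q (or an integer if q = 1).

1. B_x = 4/5  [BC · AD = 684/5 ∩ 2·signedArea(BCD) = -278/5]
2. B_y = 18/5  [BC · AD = 684/5 ∩ 2·signedArea(BCD) = -278/5]
   → B = (4/5, 18/5)
3. E_x = 0  [BE · AC = -46/3 ∩ 2·signedArea(EDC) = 139/3]
4. E_y = 17/3  [BE · AC = -46/3 ∩ 2·signedArea(EDC) = 139/3]
   → E = (0, 17/3)

B = (4/5, 18/5)
E = (0, 17/3)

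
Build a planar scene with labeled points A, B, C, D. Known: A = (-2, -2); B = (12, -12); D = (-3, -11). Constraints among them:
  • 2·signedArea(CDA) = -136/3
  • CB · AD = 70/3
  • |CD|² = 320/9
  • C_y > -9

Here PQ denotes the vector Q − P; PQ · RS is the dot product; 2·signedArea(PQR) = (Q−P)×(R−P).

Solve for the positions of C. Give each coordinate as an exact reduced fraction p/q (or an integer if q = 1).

1. C_x = 7/3  [CB · AD = 70/3 ∩ 2·signedArea(CDA) = -136/3]
2. C_y = -25/3  [CB · AD = 70/3 ∩ 2·signedArea(CDA) = -136/3]
   → C = (7/3, -25/3)

C = (7/3, -25/3)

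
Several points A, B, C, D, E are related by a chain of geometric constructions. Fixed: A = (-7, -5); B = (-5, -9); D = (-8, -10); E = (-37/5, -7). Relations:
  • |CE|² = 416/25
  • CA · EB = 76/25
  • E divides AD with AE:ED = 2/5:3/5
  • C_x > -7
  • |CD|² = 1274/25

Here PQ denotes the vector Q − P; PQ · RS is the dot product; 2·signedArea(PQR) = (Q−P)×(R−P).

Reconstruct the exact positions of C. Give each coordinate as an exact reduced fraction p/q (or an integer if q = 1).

1. C_x = -33/5  [line -12/5·x + 2·y + -246/25 = 0 ∩ |CD|² = 1274/25]
2. C_y = -3  [line -12/5·x + 2·y + -246/25 = 0 ∩ |CD|² = 1274/25]
   → C = (-33/5, -3)

C = (-33/5, -3)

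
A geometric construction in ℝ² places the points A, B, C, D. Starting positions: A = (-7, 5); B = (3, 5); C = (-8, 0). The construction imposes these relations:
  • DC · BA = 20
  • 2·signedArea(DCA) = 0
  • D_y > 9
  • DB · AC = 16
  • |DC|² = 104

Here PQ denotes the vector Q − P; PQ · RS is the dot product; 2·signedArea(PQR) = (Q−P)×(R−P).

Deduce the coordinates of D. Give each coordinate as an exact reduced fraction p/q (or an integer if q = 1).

1. D_x = -6  [2·signedArea(DCA) = 0 ∩ DB · AC = 16]
2. D_y = 10  [2·signedArea(DCA) = 0 ∩ DB · AC = 16]
   → D = (-6, 10)

D = (-6, 10)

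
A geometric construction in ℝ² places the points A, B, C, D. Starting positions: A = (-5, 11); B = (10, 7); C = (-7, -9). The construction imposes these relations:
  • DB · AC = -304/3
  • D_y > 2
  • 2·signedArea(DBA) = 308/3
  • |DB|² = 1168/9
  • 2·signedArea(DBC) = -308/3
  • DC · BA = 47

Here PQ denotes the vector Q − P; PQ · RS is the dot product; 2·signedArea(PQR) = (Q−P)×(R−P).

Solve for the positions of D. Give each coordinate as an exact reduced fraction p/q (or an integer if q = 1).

1. D_x = -2/3  [2·signedArea(DBC) = -308/3 ∩ DB · AC = -304/3]
2. D_y = 3  [2·signedArea(DBC) = -308/3 ∩ DB · AC = -304/3]
   → D = (-2/3, 3)

D = (-2/3, 3)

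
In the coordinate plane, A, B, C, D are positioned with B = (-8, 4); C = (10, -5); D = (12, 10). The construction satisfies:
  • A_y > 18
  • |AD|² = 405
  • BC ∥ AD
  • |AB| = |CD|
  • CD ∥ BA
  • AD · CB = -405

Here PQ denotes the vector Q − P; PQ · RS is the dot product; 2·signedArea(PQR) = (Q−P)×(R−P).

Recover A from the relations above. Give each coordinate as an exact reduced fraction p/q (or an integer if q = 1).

1. A_x = -6  [BC ∥ AD ∩ CD ∥ BA]
2. A_y = 19  [BC ∥ AD ∩ CD ∥ BA]
   → A = (-6, 19)

A = (-6, 19)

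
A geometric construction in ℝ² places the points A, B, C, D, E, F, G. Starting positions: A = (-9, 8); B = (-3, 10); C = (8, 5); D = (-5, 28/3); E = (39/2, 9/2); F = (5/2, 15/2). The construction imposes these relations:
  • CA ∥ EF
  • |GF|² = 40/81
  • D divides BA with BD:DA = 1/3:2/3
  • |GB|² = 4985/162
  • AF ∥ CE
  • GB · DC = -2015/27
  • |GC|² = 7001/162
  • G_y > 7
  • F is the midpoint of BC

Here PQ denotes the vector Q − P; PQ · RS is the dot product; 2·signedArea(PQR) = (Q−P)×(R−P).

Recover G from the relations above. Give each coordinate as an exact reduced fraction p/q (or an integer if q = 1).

G = (11/6, 131/18)

1. G_x = 11/6  [line -13·x + 13/3·y + -208/27 = 0 ∩ |GC|² = 7001/162]
2. G_y = 131/18  [line -13·x + 13/3·y + -208/27 = 0 ∩ |GC|² = 7001/162]
   → G = (11/6, 131/18)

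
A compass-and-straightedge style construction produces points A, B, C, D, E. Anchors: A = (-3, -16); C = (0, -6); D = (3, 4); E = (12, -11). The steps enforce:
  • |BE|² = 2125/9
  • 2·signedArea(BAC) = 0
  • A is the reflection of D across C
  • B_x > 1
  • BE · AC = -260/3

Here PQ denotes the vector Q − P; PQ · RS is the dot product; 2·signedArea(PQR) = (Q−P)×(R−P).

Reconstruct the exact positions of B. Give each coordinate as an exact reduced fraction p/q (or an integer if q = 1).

B = (2, 2/3)

1. B_x = 2  [2·signedArea(BAC) = 0 ∩ BE · AC = -260/3]
2. B_y = 2/3  [2·signedArea(BAC) = 0 ∩ BE · AC = -260/3]
   → B = (2, 2/3)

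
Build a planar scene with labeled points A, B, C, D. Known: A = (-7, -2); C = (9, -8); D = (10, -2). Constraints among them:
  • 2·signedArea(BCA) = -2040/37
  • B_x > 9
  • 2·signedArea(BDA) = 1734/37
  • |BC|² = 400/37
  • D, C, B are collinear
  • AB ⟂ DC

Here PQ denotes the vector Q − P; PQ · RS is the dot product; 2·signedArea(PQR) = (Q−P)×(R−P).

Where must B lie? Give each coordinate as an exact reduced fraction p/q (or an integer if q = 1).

1. B_x = 353/37  [D, C, B are collinear ∩ AB ⟂ DC]
2. B_y = -176/37  [D, C, B are collinear ∩ AB ⟂ DC]
   → B = (353/37, -176/37)

B = (353/37, -176/37)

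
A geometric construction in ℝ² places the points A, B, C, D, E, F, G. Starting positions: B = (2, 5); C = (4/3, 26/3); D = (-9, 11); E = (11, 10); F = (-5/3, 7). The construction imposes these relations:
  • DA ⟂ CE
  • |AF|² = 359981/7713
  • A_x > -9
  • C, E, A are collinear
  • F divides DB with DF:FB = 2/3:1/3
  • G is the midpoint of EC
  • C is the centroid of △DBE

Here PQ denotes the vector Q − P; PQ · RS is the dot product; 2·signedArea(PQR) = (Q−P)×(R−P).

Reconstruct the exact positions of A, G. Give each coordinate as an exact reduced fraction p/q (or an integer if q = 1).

1. A_x = -7277/857  [C, E, A are collinear ∩ DA ⟂ CE]
2. A_y = 6266/857  [C, E, A are collinear ∩ DA ⟂ CE]
   → A = (-7277/857, 6266/857)
3. G_x = 37/6  [G is the midpoint of EC]
4. G_y = 28/3  [G is the midpoint of EC]
   → G = (37/6, 28/3)

A = (-7277/857, 6266/857)
G = (37/6, 28/3)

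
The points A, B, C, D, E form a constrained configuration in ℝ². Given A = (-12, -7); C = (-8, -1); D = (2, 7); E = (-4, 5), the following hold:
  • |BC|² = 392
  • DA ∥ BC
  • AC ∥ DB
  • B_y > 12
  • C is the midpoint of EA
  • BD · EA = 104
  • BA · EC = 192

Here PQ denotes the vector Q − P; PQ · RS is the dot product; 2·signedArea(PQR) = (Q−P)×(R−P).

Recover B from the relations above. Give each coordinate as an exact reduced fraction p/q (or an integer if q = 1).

1. B_x = 6  [DA ∥ BC ∩ AC ∥ DB]
2. B_y = 13  [DA ∥ BC ∩ AC ∥ DB]
   → B = (6, 13)

B = (6, 13)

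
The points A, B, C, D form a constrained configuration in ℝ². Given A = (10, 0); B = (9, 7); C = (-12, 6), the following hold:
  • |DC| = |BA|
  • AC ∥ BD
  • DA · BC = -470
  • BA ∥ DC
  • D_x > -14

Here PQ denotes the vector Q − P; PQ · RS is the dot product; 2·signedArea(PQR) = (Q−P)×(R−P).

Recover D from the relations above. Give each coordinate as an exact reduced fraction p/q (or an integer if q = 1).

D = (-13, 13)

1. D_x = -13  [BA ∥ DC ∩ AC ∥ BD]
2. D_y = 13  [BA ∥ DC ∩ AC ∥ BD]
   → D = (-13, 13)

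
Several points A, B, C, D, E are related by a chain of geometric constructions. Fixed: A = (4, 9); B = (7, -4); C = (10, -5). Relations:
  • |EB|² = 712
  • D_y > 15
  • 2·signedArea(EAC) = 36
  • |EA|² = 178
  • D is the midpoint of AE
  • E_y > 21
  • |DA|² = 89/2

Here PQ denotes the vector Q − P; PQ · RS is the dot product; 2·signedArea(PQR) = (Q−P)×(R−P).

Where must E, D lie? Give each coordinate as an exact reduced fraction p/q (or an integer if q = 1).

1. E_x = 1  [line 14·x + 6·y + -146 = 0 ∩ |EA|² = 178]
2. E_y = 22  [line 14·x + 6·y + -146 = 0 ∩ |EA|² = 178]
   → E = (1, 22)
3. D_x = 5/2  [D is the midpoint of AE]
4. D_y = 31/2  [D is the midpoint of AE]
   → D = (5/2, 31/2)

D = (5/2, 31/2)
E = (1, 22)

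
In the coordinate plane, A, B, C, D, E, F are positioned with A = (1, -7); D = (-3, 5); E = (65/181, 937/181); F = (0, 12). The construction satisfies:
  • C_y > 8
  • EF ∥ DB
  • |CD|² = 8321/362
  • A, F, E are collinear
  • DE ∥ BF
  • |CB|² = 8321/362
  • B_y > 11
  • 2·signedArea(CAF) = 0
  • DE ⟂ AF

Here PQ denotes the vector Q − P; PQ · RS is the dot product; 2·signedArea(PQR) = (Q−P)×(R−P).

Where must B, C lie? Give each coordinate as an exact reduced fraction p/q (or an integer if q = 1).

1. B_x = -608/181  [DE ∥ BF ∩ EF ∥ DB]
2. B_y = 2140/181  [DE ∥ BF ∩ EF ∥ DB]
   → B = (-608/181, 2140/181)
3. C_x = 65/362  [line -19·x + -1·y + 12 = 0 ∩ |CD|² = 8321/362]
4. C_y = 3109/362  [line -19·x + -1·y + 12 = 0 ∩ |CD|² = 8321/362]
   → C = (65/362, 3109/362)

B = (-608/181, 2140/181)
C = (65/362, 3109/362)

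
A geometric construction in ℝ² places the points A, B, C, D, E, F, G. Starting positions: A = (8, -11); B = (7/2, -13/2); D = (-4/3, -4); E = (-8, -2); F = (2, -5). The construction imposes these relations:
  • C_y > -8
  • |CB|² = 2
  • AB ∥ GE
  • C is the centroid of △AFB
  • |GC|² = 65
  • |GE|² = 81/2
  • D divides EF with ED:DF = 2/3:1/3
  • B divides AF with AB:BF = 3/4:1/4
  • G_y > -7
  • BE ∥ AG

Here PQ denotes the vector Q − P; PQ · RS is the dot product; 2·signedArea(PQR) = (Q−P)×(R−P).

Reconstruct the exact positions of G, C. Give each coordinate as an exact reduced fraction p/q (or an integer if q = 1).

C = (9/2, -15/2)
G = (-7/2, -13/2)

1. G_x = -7/2  [AB ∥ GE ∩ BE ∥ AG]
2. G_y = -13/2  [AB ∥ GE ∩ BE ∥ AG]
   → G = (-7/2, -13/2)
3. C_x = 9/2  [C is the centroid of △AFB]
4. C_y = -15/2  [C is the centroid of △AFB]
   → C = (9/2, -15/2)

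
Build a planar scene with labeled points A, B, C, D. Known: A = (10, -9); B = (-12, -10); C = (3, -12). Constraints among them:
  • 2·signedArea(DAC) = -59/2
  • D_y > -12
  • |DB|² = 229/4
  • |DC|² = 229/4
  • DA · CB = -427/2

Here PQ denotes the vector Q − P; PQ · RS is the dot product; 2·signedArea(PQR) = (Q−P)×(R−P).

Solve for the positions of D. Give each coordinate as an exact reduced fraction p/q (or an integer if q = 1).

D = (-9/2, -11)

1. D_x = -9/2  [DA · CB = -427/2 ∩ 2·signedArea(DAC) = -59/2]
2. D_y = -11  [DA · CB = -427/2 ∩ 2·signedArea(DAC) = -59/2]
   → D = (-9/2, -11)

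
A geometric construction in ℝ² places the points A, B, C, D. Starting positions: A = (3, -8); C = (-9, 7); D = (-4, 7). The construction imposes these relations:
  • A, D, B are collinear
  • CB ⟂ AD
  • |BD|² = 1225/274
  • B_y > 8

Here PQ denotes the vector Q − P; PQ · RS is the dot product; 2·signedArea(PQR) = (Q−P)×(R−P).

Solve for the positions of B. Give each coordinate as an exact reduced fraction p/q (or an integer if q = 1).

1. B_x = -1341/274  [A, D, B are collinear ∩ CB ⟂ AD]
2. B_y = 2443/274  [A, D, B are collinear ∩ CB ⟂ AD]
   → B = (-1341/274, 2443/274)

B = (-1341/274, 2443/274)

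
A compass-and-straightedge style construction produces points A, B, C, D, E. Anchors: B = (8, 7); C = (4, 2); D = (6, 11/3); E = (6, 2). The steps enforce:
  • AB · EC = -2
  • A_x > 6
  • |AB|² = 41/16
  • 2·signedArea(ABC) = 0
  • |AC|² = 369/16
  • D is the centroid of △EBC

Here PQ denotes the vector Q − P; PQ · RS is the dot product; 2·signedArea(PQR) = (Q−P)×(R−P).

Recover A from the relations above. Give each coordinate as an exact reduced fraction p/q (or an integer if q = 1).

A = (7, 23/4)

1. A_x = 7  [2·signedArea(ABC) = 0 ∩ AB · EC = -2]
2. A_y = 23/4  [2·signedArea(ABC) = 0 ∩ AB · EC = -2]
   → A = (7, 23/4)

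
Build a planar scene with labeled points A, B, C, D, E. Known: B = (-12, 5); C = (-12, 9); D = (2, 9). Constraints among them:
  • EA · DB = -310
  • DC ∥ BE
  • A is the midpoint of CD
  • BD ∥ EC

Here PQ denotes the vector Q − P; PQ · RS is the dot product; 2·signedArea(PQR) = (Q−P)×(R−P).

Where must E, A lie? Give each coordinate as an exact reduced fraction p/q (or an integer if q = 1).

1. E_x = -26  [BD ∥ EC ∩ DC ∥ BE]
2. E_y = 5  [BD ∥ EC ∩ DC ∥ BE]
   → E = (-26, 5)
3. A_x = -5  [A is the midpoint of CD]
4. A_y = 9  [A is the midpoint of CD]
   → A = (-5, 9)

A = (-5, 9)
E = (-26, 5)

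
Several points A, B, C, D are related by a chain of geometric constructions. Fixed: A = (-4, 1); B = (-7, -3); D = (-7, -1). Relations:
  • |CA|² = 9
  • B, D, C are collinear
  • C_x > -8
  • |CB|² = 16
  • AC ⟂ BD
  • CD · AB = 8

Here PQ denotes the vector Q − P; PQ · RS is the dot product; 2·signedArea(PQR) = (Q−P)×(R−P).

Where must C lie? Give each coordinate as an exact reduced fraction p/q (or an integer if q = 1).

C = (-7, 1)

1. C_x = -7  [B, D, C are collinear ∩ AC ⟂ BD]
2. C_y = 1  [B, D, C are collinear ∩ AC ⟂ BD]
   → C = (-7, 1)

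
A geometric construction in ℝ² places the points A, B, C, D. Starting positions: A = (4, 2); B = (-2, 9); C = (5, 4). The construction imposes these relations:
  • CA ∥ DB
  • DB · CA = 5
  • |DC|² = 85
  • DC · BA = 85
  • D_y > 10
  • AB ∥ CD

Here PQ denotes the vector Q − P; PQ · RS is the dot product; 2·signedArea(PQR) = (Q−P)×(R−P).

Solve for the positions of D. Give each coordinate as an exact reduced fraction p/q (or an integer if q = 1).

1. D_x = -1  [CA ∥ DB ∩ AB ∥ CD]
2. D_y = 11  [CA ∥ DB ∩ AB ∥ CD]
   → D = (-1, 11)

D = (-1, 11)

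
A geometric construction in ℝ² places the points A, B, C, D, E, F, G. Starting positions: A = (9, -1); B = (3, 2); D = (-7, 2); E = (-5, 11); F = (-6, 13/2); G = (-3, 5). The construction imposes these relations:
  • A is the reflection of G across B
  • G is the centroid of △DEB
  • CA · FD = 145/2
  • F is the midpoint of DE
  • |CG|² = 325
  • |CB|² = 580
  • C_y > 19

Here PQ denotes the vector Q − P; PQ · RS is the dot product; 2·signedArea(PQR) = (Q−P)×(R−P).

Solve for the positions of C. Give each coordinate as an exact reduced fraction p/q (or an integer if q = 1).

C = (-13, 20)

1. C_x = -13  [line 1·x + 9/2·y + -77 = 0 ∩ |CB|² = 580]
2. C_y = 20  [line 1·x + 9/2·y + -77 = 0 ∩ |CB|² = 580]
   → C = (-13, 20)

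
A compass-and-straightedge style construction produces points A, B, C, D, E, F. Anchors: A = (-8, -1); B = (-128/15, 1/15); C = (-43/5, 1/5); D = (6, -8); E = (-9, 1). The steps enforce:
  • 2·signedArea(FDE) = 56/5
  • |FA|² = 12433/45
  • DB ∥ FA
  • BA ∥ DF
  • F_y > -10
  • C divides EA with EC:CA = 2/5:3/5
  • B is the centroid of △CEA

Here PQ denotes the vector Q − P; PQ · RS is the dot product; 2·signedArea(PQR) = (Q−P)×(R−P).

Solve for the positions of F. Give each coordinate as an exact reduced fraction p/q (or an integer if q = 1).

F = (98/15, -136/15)

1. F_x = 98/15  [DB ∥ FA ∩ BA ∥ DF]
2. F_y = -136/15  [DB ∥ FA ∩ BA ∥ DF]
   → F = (98/15, -136/15)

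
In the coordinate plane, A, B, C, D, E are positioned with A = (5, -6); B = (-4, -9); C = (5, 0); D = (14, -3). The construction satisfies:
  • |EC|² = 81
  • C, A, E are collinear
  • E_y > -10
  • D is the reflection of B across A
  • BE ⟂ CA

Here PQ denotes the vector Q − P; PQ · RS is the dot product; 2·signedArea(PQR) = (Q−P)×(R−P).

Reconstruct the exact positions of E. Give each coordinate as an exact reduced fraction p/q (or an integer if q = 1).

E = (5, -9)

1. E_x = 5  [C, A, E are collinear ∩ BE ⟂ CA]
2. E_y = -9  [C, A, E are collinear ∩ BE ⟂ CA]
   → E = (5, -9)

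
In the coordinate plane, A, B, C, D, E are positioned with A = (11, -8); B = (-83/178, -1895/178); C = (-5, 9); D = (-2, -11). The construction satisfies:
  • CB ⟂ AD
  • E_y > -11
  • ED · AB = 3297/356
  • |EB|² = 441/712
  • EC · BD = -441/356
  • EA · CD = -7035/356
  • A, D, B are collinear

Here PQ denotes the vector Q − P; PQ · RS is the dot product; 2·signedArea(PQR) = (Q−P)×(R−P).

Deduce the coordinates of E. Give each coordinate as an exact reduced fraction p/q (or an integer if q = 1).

1. E_x = -439/356  [ED · AB = 3297/356 ∩ EA · CD = -7035/356]
2. E_y = -3853/356  [ED · AB = 3297/356 ∩ EA · CD = -7035/356]
   → E = (-439/356, -3853/356)

E = (-439/356, -3853/356)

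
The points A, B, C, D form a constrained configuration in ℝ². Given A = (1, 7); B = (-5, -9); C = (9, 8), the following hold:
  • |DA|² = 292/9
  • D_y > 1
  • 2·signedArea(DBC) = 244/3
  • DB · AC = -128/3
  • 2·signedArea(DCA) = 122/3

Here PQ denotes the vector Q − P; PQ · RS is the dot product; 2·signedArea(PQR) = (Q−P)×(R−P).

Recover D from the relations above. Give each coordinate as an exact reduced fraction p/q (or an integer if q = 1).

1. D_x = -1  [2·signedArea(DCA) = 122/3 ∩ 2·signedArea(DBC) = 244/3]
2. D_y = 5/3  [2·signedArea(DCA) = 122/3 ∩ 2·signedArea(DBC) = 244/3]
   → D = (-1, 5/3)

D = (-1, 5/3)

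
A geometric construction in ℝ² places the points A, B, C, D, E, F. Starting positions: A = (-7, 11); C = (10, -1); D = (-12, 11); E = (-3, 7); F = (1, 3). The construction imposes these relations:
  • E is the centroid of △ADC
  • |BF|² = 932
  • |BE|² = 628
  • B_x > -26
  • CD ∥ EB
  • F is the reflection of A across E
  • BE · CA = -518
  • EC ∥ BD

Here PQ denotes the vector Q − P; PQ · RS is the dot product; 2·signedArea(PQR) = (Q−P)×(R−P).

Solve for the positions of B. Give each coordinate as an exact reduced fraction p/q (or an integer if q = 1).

1. B_x = -25  [EC ∥ BD ∩ CD ∥ EB]
2. B_y = 19  [EC ∥ BD ∩ CD ∥ EB]
   → B = (-25, 19)

B = (-25, 19)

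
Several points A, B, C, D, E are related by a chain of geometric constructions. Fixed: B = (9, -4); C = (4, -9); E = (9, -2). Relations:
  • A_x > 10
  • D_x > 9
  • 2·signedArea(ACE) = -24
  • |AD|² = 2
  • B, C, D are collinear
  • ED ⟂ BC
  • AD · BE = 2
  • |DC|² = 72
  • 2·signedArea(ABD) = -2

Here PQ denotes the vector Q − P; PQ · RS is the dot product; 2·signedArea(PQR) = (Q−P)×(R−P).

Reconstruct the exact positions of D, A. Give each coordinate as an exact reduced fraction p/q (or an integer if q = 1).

1. D_x = 10  [B, C, D are collinear ∩ ED ⟂ BC]
2. D_y = -3  [B, C, D are collinear ∩ ED ⟂ BC]
   → D = (10, -3)
3. A_x = 11  [2·signedArea(ABD) = -2 ∩ AD · BE = 2]
4. A_y = -4  [2·signedArea(ABD) = -2 ∩ AD · BE = 2]
   → A = (11, -4)

A = (11, -4)
D = (10, -3)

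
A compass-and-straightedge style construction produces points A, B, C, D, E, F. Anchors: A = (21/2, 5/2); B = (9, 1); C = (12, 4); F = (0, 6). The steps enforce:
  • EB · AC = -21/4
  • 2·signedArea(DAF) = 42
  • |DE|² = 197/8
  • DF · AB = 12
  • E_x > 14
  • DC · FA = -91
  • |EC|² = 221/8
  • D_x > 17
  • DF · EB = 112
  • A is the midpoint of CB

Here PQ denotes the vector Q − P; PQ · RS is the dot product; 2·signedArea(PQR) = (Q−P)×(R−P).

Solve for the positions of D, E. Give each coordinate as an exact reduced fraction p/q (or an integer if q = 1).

D = (18, -4)
E = (57/4, -3/4)

1. D_x = 18  [DF · AB = 12 ∩ 2·signedArea(DAF) = 42]
2. D_y = -4  [DF · AB = 12 ∩ 2·signedArea(DAF) = 42]
   → D = (18, -4)
3. E_x = 57/4  [EB · AC = -21/4 ∩ DF · EB = 112]
4. E_y = -3/4  [EB · AC = -21/4 ∩ DF · EB = 112]
   → E = (57/4, -3/4)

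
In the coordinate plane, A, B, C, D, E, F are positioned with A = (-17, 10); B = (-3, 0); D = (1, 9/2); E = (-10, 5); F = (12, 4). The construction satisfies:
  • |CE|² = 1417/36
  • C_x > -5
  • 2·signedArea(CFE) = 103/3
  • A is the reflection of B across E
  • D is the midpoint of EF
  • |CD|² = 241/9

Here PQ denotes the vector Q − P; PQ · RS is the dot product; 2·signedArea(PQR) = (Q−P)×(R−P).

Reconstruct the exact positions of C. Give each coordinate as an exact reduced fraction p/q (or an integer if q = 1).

C = (-4, 19/6)

1. C_x = -4  [line -1·x + -22·y + 197/3 = 0 ∩ |CE|² = 1417/36]
2. C_y = 19/6  [line -1·x + -22·y + 197/3 = 0 ∩ |CE|² = 1417/36]
   → C = (-4, 19/6)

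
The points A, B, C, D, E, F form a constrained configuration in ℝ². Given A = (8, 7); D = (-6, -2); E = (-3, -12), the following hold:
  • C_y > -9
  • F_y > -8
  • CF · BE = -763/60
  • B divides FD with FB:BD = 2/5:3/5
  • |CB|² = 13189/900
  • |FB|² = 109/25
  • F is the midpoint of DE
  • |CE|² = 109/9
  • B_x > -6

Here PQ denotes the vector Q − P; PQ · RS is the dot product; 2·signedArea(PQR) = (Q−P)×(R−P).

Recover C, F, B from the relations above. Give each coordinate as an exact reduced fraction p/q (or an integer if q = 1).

1. F_x = -9/2  [F is the midpoint of DE]
2. F_y = -7  [F is the midpoint of DE]
   → F = (-9/2, -7)
3. B_x = -51/10  [B divides FD with FB:BD = 2/5:3/5]
4. B_y = -5  [B divides FD with FB:BD = 2/5:3/5]
   → B = (-51/10, -5)
5. C_x = -4  [line -21/10·x + 7·y + 784/15 = 0 ∩ |CB|² = 13189/900]
6. C_y = -26/3  [line -21/10·x + 7·y + 784/15 = 0 ∩ |CB|² = 13189/900]
   → C = (-4, -26/3)

B = (-51/10, -5)
C = (-4, -26/3)
F = (-9/2, -7)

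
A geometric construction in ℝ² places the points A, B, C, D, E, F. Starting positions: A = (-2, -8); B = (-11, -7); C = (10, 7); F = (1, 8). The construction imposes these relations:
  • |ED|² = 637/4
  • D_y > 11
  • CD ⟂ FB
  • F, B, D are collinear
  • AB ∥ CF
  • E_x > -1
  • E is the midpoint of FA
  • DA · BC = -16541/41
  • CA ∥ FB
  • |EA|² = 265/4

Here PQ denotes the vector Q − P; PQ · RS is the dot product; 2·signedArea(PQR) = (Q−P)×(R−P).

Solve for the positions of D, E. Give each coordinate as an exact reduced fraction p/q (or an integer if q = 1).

1. D_x = 165/41  [F, B, D are collinear ∩ CD ⟂ FB]
2. D_y = 483/41  [F, B, D are collinear ∩ CD ⟂ FB]
   → D = (165/41, 483/41)
3. E_x = -1/2  [E is the midpoint of FA]
4. E_y = 0  [E is the midpoint of FA]
   → E = (-1/2, 0)

D = (165/41, 483/41)
E = (-1/2, 0)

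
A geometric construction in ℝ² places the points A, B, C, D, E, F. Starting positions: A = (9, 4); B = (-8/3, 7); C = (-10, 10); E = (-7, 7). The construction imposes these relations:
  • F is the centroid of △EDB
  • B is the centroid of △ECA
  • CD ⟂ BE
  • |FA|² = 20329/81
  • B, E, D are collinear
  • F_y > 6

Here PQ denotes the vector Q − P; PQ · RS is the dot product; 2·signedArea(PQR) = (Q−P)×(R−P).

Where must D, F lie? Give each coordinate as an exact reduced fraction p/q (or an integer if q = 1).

D = (-10, 7)
F = (-59/9, 7)

1. D_x = -10  [B, E, D are collinear ∩ CD ⟂ BE]
2. D_y = 7  [B, E, D are collinear ∩ CD ⟂ BE]
   → D = (-10, 7)
3. F_x = -59/9  [F is the centroid of △EDB]
4. F_y = 7  [F is the centroid of △EDB]
   → F = (-59/9, 7)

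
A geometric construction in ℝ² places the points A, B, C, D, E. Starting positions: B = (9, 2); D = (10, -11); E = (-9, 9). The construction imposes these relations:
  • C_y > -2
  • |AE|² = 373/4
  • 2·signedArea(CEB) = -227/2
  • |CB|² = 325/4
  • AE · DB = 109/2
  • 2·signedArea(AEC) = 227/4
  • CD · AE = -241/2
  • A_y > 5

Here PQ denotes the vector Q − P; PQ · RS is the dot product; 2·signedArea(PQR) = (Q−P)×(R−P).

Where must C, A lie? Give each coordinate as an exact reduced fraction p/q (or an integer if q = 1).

1. C_x = 1/2  [line 7·x + 18·y + 29/2 = 0 ∩ |CB|² = 325/4]
2. C_y = -1  [line 7·x + 18·y + 29/2 = 0 ∩ |CB|² = 325/4]
   → C = (1/2, -1)
3. A_x = 0  [CD · AE = -241/2 ∩ AE · DB = 109/2]
4. A_y = 11/2  [CD · AE = -241/2 ∩ AE · DB = 109/2]
   → A = (0, 11/2)

A = (0, 11/2)
C = (1/2, -1)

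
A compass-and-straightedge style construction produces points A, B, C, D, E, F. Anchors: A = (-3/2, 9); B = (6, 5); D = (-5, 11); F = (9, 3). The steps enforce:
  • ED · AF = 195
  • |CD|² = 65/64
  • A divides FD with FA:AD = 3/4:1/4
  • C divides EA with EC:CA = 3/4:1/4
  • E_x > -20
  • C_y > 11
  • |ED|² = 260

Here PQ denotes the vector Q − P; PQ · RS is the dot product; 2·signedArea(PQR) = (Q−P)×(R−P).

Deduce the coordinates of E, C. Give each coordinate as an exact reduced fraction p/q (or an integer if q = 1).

C = (-47/8, 23/2)
E = (-19, 19)

1. E_x = -19  [line -21/2·x + 6·y + -627/2 = 0 ∩ |ED|² = 260]
2. E_y = 19  [line -21/2·x + 6·y + -627/2 = 0 ∩ |ED|² = 260]
   → E = (-19, 19)
3. C_x = -47/8  [C divides EA with EC:CA = 3/4:1/4]
4. C_y = 23/2  [C divides EA with EC:CA = 3/4:1/4]
   → C = (-47/8, 23/2)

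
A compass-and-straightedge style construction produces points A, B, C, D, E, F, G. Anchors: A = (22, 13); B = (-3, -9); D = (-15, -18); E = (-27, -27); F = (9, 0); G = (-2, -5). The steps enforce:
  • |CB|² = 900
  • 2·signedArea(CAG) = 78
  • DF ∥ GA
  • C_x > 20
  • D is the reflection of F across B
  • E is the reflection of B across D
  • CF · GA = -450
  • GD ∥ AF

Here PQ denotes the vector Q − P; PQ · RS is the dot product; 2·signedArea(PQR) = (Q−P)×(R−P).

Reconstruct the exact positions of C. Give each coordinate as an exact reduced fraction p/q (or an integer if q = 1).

1. C_x = 21  [CF · GA = -450 ∩ 2·signedArea(CAG) = 78]
2. C_y = 9  [CF · GA = -450 ∩ 2·signedArea(CAG) = 78]
   → C = (21, 9)

C = (21, 9)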